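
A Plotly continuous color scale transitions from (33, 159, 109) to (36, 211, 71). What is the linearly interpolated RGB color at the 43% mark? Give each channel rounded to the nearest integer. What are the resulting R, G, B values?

(34, 181, 93)

43% corresponds to t = 0.43.
R = 33 + 0.43 × (36 − 33) = 33 + 0.43 × 3 = 34.29 → 34
G = 159 + 0.43 × (211 − 159) = 159 + 0.43 × 52 = 181.36 → 181
B = 109 + 0.43 × (71 − 109) = 109 + 0.43 × -38 = 92.66 → 93
So the blended color is (34, 181, 93), about #22b55d.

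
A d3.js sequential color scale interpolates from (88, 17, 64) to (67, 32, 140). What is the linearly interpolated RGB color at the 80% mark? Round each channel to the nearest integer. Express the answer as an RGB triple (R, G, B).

80% corresponds to t = 0.8.
R = 88 + 0.8 × (67 − 88) = 88 + 0.8 × -21 = 71.2 → 71
G = 17 + 0.8 × (32 − 17) = 17 + 0.8 × 15 = 29 → 29
B = 64 + 0.8 × (140 − 64) = 64 + 0.8 × 76 = 124.8 → 125
So the blended color is (71, 29, 125), about #471d7d.

(71, 29, 125)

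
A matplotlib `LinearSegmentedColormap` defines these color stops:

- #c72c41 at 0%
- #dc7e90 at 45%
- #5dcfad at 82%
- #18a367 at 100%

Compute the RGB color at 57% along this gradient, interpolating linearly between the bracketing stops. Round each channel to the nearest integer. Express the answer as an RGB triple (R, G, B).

(179, 152, 153)

57% lies between the 45% and 82% stops, so the local fraction is t = (57 − 45)/(82 − 45) = 12/37 ≈ 0.3243.
#dc7e90 → (220, 126, 144); #5dcfad → (93, 207, 173).
R = 220 + 0.3243 × (93 − 220) = 178.814 → 179
G = 126 + 0.3243 × (207 − 126) = 152.268 → 152
B = 144 + 0.3243 × (173 − 144) = 153.405 → 153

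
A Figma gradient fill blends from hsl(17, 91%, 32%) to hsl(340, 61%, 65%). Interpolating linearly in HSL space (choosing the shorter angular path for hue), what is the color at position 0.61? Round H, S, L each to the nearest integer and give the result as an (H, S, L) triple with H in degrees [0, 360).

(354, 73, 52)

Hue: 340 − 17 = 323°, but |323| > 180 so the shorter arc goes the other way: Δh = 323 − 360 = -37°.
H = 17 + 0.61 × (-37) = -5.57 → -6 → -6 mod 360 = 354°
S = 91 + 0.61 × (61 − 91) = 72.7 → 73%
L = 32 + 0.61 × (65 − 32) = 52.13 → 52%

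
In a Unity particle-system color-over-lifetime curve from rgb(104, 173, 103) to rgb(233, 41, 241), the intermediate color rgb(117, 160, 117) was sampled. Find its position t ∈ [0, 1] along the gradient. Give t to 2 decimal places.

Invert the lerp on the B channel (largest span, 138): t = (117 − 103) / (241 − 103) = 14/138 = 0.10145.
Check on R: (117 − 104)/(233 − 104) = 0.1008 ✓

0.10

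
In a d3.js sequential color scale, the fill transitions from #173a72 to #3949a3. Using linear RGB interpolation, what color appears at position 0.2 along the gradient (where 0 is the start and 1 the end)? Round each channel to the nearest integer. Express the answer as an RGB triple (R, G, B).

#173a72 → (23, 58, 114); #3949a3 → (57, 73, 163).
R = 23 + 0.2 × (57 − 23) = 23 + 0.2 × 34 = 29.8 → 30
G = 58 + 0.2 × (73 − 58) = 58 + 0.2 × 15 = 61 → 61
B = 114 + 0.2 × (163 − 114) = 114 + 0.2 × 49 = 123.8 → 124
So the blended color is (30, 61, 124), about #1e3d7c.

(30, 61, 124)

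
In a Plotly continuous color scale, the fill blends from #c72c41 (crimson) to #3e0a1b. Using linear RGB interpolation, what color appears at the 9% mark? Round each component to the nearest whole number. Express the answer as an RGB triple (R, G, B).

(187, 41, 62)

#c72c41 → (199, 44, 65); #3e0a1b → (62, 10, 27).
9% corresponds to t = 0.09.
R = 199 + 0.09 × (62 − 199) = 199 + 0.09 × -137 = 186.67 → 187
G = 44 + 0.09 × (10 − 44) = 44 + 0.09 × -34 = 40.94 → 41
B = 65 + 0.09 × (27 − 65) = 65 + 0.09 × -38 = 61.58 → 62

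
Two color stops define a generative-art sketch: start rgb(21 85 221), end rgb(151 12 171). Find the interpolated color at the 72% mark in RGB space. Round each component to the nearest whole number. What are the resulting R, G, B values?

(115, 32, 185)

72% corresponds to t = 0.72.
R = 21 + 0.72 × (151 − 21) = 21 + 0.72 × 130 = 114.6 → 115
G = 85 + 0.72 × (12 − 85) = 85 + 0.72 × -73 = 32.44 → 32
B = 221 + 0.72 × (171 − 221) = 221 + 0.72 × -50 = 185 → 185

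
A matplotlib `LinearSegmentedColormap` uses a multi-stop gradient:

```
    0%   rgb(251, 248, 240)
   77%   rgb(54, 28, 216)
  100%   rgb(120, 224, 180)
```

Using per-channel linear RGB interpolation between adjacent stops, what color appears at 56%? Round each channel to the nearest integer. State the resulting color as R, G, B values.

(108, 88, 223)

56% lies between the 0% and 77% stops, so the local fraction is t = (56 − 0)/(77 − 0) = 56/77 ≈ 0.7273.
R = 251 + 0.7273 × (54 − 251) = 107.722 → 108
G = 248 + 0.7273 × (28 − 248) = 87.994 → 88
B = 240 + 0.7273 × (216 − 240) = 222.545 → 223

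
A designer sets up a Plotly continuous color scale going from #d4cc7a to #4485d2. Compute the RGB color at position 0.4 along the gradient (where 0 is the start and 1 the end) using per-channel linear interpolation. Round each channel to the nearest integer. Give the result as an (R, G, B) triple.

(154, 176, 157)

#d4cc7a → (212, 204, 122); #4485d2 → (68, 133, 210).
R = 212 + 0.4 × (68 − 212) = 212 + 0.4 × -144 = 154.4 → 154
G = 204 + 0.4 × (133 − 204) = 204 + 0.4 × -71 = 175.6 → 176
B = 122 + 0.4 × (210 − 122) = 122 + 0.4 × 88 = 157.2 → 157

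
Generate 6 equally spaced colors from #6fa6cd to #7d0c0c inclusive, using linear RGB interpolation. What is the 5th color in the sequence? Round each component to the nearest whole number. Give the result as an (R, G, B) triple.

(122, 43, 51)

With 6 swatches and endpoints inclusive, swatch 5 sits at t = (5 − 1)/(6 − 1) = 4/5 ≈ 0.8.
#6fa6cd → (111, 166, 205); #7d0c0c → (125, 12, 12).
R = 111 + 0.8 × (125 − 111) = 122.2 → 122
G = 166 + 0.8 × (12 − 166) = 42.8 → 43
B = 205 + 0.8 × (12 − 205) = 50.6 → 51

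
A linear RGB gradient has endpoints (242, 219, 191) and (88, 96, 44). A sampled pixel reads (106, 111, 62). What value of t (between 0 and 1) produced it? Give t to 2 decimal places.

0.88

Invert the lerp on the R channel (largest span, 154): t = (106 − 242) / (88 − 242) = -136/-154 = 0.88312.
Check on G: (111 − 219)/(96 − 219) = 0.878 ✓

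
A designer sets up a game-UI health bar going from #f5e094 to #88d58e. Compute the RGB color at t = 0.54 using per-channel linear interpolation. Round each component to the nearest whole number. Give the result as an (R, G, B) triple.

#f5e094 → (245, 224, 148); #88d58e → (136, 213, 142).
R = 245 + 0.54 × (136 − 245) = 245 + 0.54 × -109 = 186.14 → 186
G = 224 + 0.54 × (213 − 224) = 224 + 0.54 × -11 = 218.06 → 218
B = 148 + 0.54 × (142 − 148) = 148 + 0.54 × -6 = 144.76 → 145

(186, 218, 145)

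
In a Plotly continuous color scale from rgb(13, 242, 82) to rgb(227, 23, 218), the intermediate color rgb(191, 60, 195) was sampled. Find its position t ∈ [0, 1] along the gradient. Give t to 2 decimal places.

Invert the lerp on the G channel (largest span, 219): t = (60 − 242) / (23 − 242) = -182/-219 = 0.83105.
Check on R: (191 − 13)/(227 − 13) = 0.8318 ✓

0.83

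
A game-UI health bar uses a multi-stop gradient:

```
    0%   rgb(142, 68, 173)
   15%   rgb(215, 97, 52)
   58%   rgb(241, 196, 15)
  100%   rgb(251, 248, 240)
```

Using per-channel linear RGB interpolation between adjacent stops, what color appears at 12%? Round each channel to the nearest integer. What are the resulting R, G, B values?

(200, 91, 76)

12% lies between the 0% and 15% stops, so the local fraction is t = (12 − 0)/(15 − 0) = 12/15 ≈ 0.8.
R = 142 + 0.8 × (215 − 142) = 200.4 → 200
G = 68 + 0.8 × (97 − 68) = 91.2 → 91
B = 173 + 0.8 × (52 − 173) = 76.2 → 76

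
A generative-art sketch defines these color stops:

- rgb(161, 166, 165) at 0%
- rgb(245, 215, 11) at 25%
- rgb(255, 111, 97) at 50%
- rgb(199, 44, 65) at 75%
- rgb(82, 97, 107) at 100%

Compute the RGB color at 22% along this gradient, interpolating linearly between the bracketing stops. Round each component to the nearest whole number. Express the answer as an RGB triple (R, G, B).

(235, 209, 29)

22% lies between the 0% and 25% stops, so the local fraction is t = (22 − 0)/(25 − 0) = 22/25 ≈ 0.88.
R = 161 + 0.88 × (245 − 161) = 234.92 → 235
G = 166 + 0.88 × (215 − 166) = 209.12 → 209
B = 165 + 0.88 × (11 − 165) = 29.48 → 29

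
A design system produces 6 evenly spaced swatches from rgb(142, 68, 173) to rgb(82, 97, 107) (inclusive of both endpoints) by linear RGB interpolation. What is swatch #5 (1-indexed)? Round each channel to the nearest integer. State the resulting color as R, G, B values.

With 6 swatches and endpoints inclusive, swatch 5 sits at t = (5 − 1)/(6 − 1) = 4/5 ≈ 0.8.
R = 142 + 0.8 × (82 − 142) = 94 → 94
G = 68 + 0.8 × (97 − 68) = 91.2 → 91
B = 173 + 0.8 × (107 − 173) = 120.2 → 120

(94, 91, 120)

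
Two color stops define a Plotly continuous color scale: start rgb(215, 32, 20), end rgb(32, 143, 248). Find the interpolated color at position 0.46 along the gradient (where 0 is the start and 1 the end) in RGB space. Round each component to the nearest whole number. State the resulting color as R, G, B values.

(131, 83, 125)

R = 215 + 0.46 × (32 − 215) = 215 + 0.46 × -183 = 130.82 → 131
G = 32 + 0.46 × (143 − 32) = 32 + 0.46 × 111 = 83.06 → 83
B = 20 + 0.46 × (248 − 20) = 20 + 0.46 × 228 = 124.88 → 125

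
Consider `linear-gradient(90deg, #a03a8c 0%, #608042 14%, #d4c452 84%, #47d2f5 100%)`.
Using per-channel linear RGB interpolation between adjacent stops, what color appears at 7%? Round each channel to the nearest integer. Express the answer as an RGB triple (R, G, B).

(128, 93, 103)

7% lies between the 0% and 14% stops, so the local fraction is t = (7 − 0)/(14 − 0) = 7/14 ≈ 0.5.
#a03a8c → (160, 58, 140); #608042 → (96, 128, 66).
R = 160 + 0.5 × (96 − 160) = 128 → 128
G = 58 + 0.5 × (128 − 58) = 93 → 93
B = 140 + 0.5 × (66 − 140) = 103 → 103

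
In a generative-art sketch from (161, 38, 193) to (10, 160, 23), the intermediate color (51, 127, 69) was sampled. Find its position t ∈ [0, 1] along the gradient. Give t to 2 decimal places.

0.73

Invert the lerp on the B channel (largest span, 170): t = (69 − 193) / (23 − 193) = -124/-170 = 0.72941.
Check on R: (51 − 161)/(10 − 161) = 0.7285 ✓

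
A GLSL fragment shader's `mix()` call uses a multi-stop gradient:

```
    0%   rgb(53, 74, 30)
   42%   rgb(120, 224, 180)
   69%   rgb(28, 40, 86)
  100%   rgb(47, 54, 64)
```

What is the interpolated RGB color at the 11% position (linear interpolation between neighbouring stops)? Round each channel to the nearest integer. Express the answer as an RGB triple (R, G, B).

11% lies between the 0% and 42% stops, so the local fraction is t = (11 − 0)/(42 − 0) = 11/42 ≈ 0.2619.
R = 53 + 0.2619 × (120 − 53) = 70.547 → 71
G = 74 + 0.2619 × (224 − 74) = 113.285 → 113
B = 30 + 0.2619 × (180 − 30) = 69.285 → 69

(71, 113, 69)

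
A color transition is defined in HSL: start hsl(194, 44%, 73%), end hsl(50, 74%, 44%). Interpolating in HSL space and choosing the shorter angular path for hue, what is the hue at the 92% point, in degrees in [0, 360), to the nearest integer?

Hue arc: Δh = 50 − 194 = -144° (|Δh| ≤ 180, already the shorter path).
H = 194 + 0.92 × (-144) = 61.52 → 62°

62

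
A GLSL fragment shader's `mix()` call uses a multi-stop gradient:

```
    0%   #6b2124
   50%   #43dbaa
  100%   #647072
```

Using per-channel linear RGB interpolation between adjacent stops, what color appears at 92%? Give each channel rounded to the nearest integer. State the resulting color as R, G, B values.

92% lies between the 50% and 100% stops, so the local fraction is t = (92 − 50)/(100 − 50) = 42/50 ≈ 0.84.
#43dbaa → (67, 219, 170); #647072 → (100, 112, 114).
R = 67 + 0.84 × (100 − 67) = 94.72 → 95
G = 219 + 0.84 × (112 − 219) = 129.12 → 129
B = 170 + 0.84 × (114 − 170) = 122.96 → 123

(95, 129, 123)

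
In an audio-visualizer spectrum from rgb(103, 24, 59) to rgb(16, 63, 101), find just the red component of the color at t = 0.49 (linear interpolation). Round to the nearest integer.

60

R = 103 + 0.49 × (16 − 103) = 60.37 → 60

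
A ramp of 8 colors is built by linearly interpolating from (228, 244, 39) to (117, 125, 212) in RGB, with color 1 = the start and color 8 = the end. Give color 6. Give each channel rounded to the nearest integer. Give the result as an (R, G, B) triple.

(149, 159, 163)

With 8 swatches and endpoints inclusive, swatch 6 sits at t = (6 − 1)/(8 − 1) = 5/7 ≈ 0.7143.
R = 228 + 0.7143 × (117 − 228) = 148.713 → 149
G = 244 + 0.7143 × (125 − 244) = 158.998 → 159
B = 39 + 0.7143 × (212 − 39) = 162.574 → 163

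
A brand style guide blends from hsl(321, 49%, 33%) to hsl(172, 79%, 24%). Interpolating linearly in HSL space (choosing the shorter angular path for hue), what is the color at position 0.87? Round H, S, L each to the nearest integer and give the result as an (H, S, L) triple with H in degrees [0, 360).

(191, 75, 25)

Hue arc: Δh = 172 − 321 = -149° (|Δh| ≤ 180, already the shorter path).
H = 321 + 0.87 × (-149) = 191.37 → 191°
S = 49 + 0.87 × (79 − 49) = 75.1 → 75%
L = 33 + 0.87 × (24 − 33) = 25.17 → 25%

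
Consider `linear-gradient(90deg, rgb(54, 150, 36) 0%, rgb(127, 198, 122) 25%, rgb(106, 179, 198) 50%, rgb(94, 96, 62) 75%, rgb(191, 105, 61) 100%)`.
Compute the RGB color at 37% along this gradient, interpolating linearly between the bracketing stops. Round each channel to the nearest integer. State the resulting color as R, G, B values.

(117, 189, 158)

37% lies between the 25% and 50% stops, so the local fraction is t = (37 − 25)/(50 − 25) = 12/25 ≈ 0.48.
R = 127 + 0.48 × (106 − 127) = 116.92 → 117
G = 198 + 0.48 × (179 − 198) = 188.88 → 189
B = 122 + 0.48 × (198 − 122) = 158.48 → 158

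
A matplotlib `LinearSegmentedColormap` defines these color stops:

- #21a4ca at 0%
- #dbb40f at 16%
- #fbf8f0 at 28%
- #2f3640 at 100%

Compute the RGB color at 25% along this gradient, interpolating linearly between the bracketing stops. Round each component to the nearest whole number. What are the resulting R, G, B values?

25% lies between the 16% and 28% stops, so the local fraction is t = (25 − 16)/(28 − 16) = 9/12 ≈ 0.75.
#dbb40f → (219, 180, 15); #fbf8f0 → (251, 248, 240).
R = 219 + 0.75 × (251 − 219) = 243 → 243
G = 180 + 0.75 × (248 − 180) = 231 → 231
B = 15 + 0.75 × (240 − 15) = 183.75 → 184

(243, 231, 184)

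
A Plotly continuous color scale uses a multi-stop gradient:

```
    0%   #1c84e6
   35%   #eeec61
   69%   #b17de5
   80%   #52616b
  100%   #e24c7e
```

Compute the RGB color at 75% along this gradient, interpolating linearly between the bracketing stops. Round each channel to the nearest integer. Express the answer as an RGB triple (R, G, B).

75% lies between the 69% and 80% stops, so the local fraction is t = (75 − 69)/(80 − 69) = 6/11 ≈ 0.5455.
#b17de5 → (177, 125, 229); #52616b → (82, 97, 107).
R = 177 + 0.5455 × (82 − 177) = 125.178 → 125
G = 125 + 0.5455 × (97 − 125) = 109.726 → 110
B = 229 + 0.5455 × (107 − 229) = 162.449 → 162

(125, 110, 162)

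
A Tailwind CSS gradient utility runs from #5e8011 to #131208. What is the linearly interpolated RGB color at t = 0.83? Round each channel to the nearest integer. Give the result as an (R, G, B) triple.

(32, 37, 10)

#5e8011 → (94, 128, 17); #131208 → (19, 18, 8).
R = 94 + 0.83 × (19 − 94) = 94 + 0.83 × -75 = 31.75 → 32
G = 128 + 0.83 × (18 − 128) = 128 + 0.83 × -110 = 36.7 → 37
B = 17 + 0.83 × (8 − 17) = 17 + 0.83 × -9 = 9.53 → 10
So the blended color is (32, 37, 10), about #20250a.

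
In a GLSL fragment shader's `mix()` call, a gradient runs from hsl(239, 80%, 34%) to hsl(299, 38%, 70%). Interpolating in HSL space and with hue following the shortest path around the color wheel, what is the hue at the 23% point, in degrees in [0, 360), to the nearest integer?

253

Hue arc: Δh = 299 − 239 = 60° (|Δh| ≤ 180, already the shorter path).
H = 239 + 0.23 × (60) = 252.8 → 253°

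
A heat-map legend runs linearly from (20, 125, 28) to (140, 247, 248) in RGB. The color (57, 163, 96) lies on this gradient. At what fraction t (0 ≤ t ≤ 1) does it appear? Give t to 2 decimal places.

Invert the lerp on the B channel (largest span, 220): t = (96 − 28) / (248 − 28) = 68/220 = 0.30909.
Check on R: (57 − 20)/(140 − 20) = 0.3083 ✓

0.31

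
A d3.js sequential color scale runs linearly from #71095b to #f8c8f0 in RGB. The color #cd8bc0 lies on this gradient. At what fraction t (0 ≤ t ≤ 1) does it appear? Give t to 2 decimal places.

Invert the lerp on the G channel (largest span, 191): t = (139 − 9) / (200 − 9) = 130/191 = 0.68063.
Check on R: (205 − 113)/(248 − 113) = 0.6815 ✓

0.68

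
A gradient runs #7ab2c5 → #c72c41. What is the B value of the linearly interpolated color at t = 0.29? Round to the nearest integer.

159

B₁ = 197 (from #7ab2c5), B₂ = 65 (from #c72c41).
B = 197 + 0.29 × (65 − 197) = 158.72 → 159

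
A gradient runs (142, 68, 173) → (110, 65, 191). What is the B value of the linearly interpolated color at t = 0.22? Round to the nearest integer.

177

B = 173 + 0.22 × (191 − 173) = 176.96 → 177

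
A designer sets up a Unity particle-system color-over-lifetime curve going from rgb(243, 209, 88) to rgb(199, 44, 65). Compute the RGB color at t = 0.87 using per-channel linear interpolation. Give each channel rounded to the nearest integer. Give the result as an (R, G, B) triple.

R = 243 + 0.87 × (199 − 243) = 243 + 0.87 × -44 = 204.72 → 205
G = 209 + 0.87 × (44 − 209) = 209 + 0.87 × -165 = 65.45 → 65
B = 88 + 0.87 × (65 − 88) = 88 + 0.87 × -23 = 67.99 → 68
So the blended color is (205, 65, 68), about #cd4144.

(205, 65, 68)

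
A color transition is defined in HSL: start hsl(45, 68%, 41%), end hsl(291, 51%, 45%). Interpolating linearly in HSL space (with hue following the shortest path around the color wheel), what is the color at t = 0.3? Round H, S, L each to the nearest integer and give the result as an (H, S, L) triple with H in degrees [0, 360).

(11, 63, 42)

Hue: 291 − 45 = 246°, but |246| > 180 so the shorter arc goes the other way: Δh = 246 − 360 = -114°.
H = 45 + 0.3 × (-114) = 10.8 → 11°
S = 68 + 0.3 × (51 − 68) = 62.9 → 63%
L = 41 + 0.3 × (45 − 41) = 42.2 → 42%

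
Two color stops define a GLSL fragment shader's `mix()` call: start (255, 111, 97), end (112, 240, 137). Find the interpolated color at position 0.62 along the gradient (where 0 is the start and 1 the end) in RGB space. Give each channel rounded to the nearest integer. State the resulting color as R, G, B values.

R = 255 + 0.62 × (112 − 255) = 255 + 0.62 × -143 = 166.34 → 166
G = 111 + 0.62 × (240 − 111) = 111 + 0.62 × 129 = 190.98 → 191
B = 97 + 0.62 × (137 − 97) = 97 + 0.62 × 40 = 121.8 → 122

(166, 191, 122)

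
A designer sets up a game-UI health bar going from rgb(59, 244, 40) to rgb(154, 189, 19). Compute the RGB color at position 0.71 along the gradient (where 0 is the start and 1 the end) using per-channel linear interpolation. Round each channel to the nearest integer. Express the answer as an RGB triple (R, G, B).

(126, 205, 25)

R = 59 + 0.71 × (154 − 59) = 59 + 0.71 × 95 = 126.45 → 126
G = 244 + 0.71 × (189 − 244) = 244 + 0.71 × -55 = 204.95 → 205
B = 40 + 0.71 × (19 − 40) = 40 + 0.71 × -21 = 25.09 → 25
So the blended color is (126, 205, 25), about #7ecd19.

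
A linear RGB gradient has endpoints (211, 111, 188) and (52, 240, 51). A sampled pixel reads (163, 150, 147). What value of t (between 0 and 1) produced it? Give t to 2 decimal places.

0.30

Invert the lerp on the R channel (largest span, 159): t = (163 − 211) / (52 − 211) = -48/-159 = 0.30189.
Check on G: (150 − 111)/(240 − 111) = 0.3023 ✓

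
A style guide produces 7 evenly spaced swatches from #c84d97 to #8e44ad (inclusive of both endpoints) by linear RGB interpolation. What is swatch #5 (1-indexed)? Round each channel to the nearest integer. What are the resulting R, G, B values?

With 7 swatches and endpoints inclusive, swatch 5 sits at t = (5 − 1)/(7 − 1) = 4/6 ≈ 0.6667.
#c84d97 → (200, 77, 151); #8e44ad → (142, 68, 173).
R = 200 + 0.6667 × (142 − 200) = 161.331 → 161
G = 77 + 0.6667 × (68 − 77) = 71 → 71
B = 151 + 0.6667 × (173 − 151) = 165.667 → 166

(161, 71, 166)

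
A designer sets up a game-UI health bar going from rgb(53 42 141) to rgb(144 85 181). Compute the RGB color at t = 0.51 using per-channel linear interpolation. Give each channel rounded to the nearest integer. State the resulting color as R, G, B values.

R = 53 + 0.51 × (144 − 53) = 53 + 0.51 × 91 = 99.41 → 99
G = 42 + 0.51 × (85 − 42) = 42 + 0.51 × 43 = 63.93 → 64
B = 141 + 0.51 × (181 − 141) = 141 + 0.51 × 40 = 161.4 → 161

(99, 64, 161)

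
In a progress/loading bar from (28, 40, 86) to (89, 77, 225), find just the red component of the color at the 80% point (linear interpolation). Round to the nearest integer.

77

R = 28 + 0.8 × (89 − 28) = 76.8 → 77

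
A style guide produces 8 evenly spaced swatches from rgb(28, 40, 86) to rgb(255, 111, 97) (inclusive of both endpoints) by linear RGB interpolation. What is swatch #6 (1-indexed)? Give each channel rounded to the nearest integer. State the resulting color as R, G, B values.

With 8 swatches and endpoints inclusive, swatch 6 sits at t = (6 − 1)/(8 − 1) = 5/7 ≈ 0.7143.
R = 28 + 0.7143 × (255 − 28) = 190.146 → 190
G = 40 + 0.7143 × (111 − 40) = 90.715 → 91
B = 86 + 0.7143 × (97 − 86) = 93.857 → 94

(190, 91, 94)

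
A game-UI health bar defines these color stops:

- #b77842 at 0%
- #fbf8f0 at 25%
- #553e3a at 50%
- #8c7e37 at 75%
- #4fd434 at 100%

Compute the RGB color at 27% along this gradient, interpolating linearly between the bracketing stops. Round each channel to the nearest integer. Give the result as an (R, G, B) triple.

27% lies between the 25% and 50% stops, so the local fraction is t = (27 − 25)/(50 − 25) = 2/25 ≈ 0.08.
#fbf8f0 → (251, 248, 240); #553e3a → (85, 62, 58).
R = 251 + 0.08 × (85 − 251) = 237.72 → 238
G = 248 + 0.08 × (62 − 248) = 233.12 → 233
B = 240 + 0.08 × (58 − 240) = 225.44 → 225

(238, 233, 225)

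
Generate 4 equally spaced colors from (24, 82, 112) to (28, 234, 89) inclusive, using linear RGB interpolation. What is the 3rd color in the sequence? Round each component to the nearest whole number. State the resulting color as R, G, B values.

(27, 183, 97)

With 4 swatches and endpoints inclusive, swatch 3 sits at t = (3 − 1)/(4 − 1) = 2/3 ≈ 0.6667.
R = 24 + 0.6667 × (28 − 24) = 26.667 → 27
G = 82 + 0.6667 × (234 − 82) = 183.338 → 183
B = 112 + 0.6667 × (89 − 112) = 96.666 → 97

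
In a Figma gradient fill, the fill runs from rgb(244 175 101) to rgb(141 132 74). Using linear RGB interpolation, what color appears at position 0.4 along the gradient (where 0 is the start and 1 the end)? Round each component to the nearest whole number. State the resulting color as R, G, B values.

(203, 158, 90)

R = 244 + 0.4 × (141 − 244) = 244 + 0.4 × -103 = 202.8 → 203
G = 175 + 0.4 × (132 − 175) = 175 + 0.4 × -43 = 157.8 → 158
B = 101 + 0.4 × (74 − 101) = 101 + 0.4 × -27 = 90.2 → 90
So the blended color is (203, 158, 90), about #cb9e5a.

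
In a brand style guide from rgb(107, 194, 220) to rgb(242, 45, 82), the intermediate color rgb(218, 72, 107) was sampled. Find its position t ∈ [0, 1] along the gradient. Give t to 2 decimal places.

Invert the lerp on the G channel (largest span, 149): t = (72 − 194) / (45 − 194) = -122/-149 = 0.81879.
Check on R: (218 − 107)/(242 − 107) = 0.8222 ✓

0.82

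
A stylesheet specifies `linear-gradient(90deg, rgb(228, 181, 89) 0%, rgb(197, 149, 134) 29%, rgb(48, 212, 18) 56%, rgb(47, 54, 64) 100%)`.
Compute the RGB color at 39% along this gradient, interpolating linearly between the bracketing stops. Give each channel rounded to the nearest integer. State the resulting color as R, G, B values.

39% lies between the 29% and 56% stops, so the local fraction is t = (39 − 29)/(56 − 29) = 10/27 ≈ 0.3704.
R = 197 + 0.3704 × (48 − 197) = 141.81 → 142
G = 149 + 0.3704 × (212 − 149) = 172.335 → 172
B = 134 + 0.3704 × (18 − 134) = 91.034 → 91

(142, 172, 91)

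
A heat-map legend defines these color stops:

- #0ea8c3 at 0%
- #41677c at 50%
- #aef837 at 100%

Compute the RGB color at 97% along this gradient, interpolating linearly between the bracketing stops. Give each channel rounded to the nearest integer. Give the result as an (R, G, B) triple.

(167, 239, 59)

97% lies between the 50% and 100% stops, so the local fraction is t = (97 − 50)/(100 − 50) = 47/50 ≈ 0.94.
#41677c → (65, 103, 124); #aef837 → (174, 248, 55).
R = 65 + 0.94 × (174 − 65) = 167.46 → 167
G = 103 + 0.94 × (248 − 103) = 239.3 → 239
B = 124 + 0.94 × (55 − 124) = 59.14 → 59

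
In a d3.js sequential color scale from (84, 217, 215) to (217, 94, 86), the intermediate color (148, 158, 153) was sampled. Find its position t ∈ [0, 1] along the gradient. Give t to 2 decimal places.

0.48

Invert the lerp on the R channel (largest span, 133): t = (148 − 84) / (217 − 84) = 64/133 = 0.4812.
Check on G: (158 − 217)/(94 − 217) = 0.4797 ✓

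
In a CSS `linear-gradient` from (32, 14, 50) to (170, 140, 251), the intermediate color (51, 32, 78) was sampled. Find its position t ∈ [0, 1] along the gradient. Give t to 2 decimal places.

Invert the lerp on the B channel (largest span, 201): t = (78 − 50) / (251 − 50) = 28/201 = 0.1393.
Check on R: (51 − 32)/(170 − 32) = 0.1377 ✓

0.14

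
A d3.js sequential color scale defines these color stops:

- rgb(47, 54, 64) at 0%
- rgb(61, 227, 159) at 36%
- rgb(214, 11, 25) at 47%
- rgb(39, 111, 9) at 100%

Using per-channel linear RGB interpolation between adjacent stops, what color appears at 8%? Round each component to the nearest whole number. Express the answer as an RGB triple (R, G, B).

8% lies between the 0% and 36% stops, so the local fraction is t = (8 − 0)/(36 − 0) = 8/36 ≈ 0.2222.
R = 47 + 0.2222 × (61 − 47) = 50.111 → 50
G = 54 + 0.2222 × (227 − 54) = 92.441 → 92
B = 64 + 0.2222 × (159 − 64) = 85.109 → 85

(50, 92, 85)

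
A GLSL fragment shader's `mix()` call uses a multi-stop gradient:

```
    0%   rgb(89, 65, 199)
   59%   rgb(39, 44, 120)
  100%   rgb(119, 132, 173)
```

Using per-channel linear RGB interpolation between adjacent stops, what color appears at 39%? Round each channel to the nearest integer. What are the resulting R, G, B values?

39% lies between the 0% and 59% stops, so the local fraction is t = (39 − 0)/(59 − 0) = 39/59 ≈ 0.661.
R = 89 + 0.661 × (39 − 89) = 55.95 → 56
G = 65 + 0.661 × (44 − 65) = 51.119 → 51
B = 199 + 0.661 × (120 − 199) = 146.781 → 147

(56, 51, 147)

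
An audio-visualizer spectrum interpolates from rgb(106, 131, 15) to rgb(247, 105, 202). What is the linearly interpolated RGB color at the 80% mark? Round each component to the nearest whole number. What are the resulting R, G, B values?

80% corresponds to t = 0.8.
R = 106 + 0.8 × (247 − 106) = 106 + 0.8 × 141 = 218.8 → 219
G = 131 + 0.8 × (105 − 131) = 131 + 0.8 × -26 = 110.2 → 110
B = 15 + 0.8 × (202 − 15) = 15 + 0.8 × 187 = 164.6 → 165

(219, 110, 165)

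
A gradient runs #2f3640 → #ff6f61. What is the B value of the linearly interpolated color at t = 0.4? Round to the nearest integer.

B₁ = 64 (from #2f3640), B₂ = 97 (from #ff6f61).
B = 64 + 0.4 × (97 − 64) = 77.2 → 77

77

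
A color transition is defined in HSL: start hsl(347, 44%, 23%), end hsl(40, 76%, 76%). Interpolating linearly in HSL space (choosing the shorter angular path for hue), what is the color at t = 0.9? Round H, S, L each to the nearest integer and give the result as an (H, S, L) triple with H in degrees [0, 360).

Hue: 40 − 347 = -307°, but |-307| > 180 so the shorter arc goes the other way: Δh = -307 + 360 = 53°.
H = 347 + 0.9 × (53) = 394.7 → 395 → 395 mod 360 = 35°
S = 44 + 0.9 × (76 − 44) = 72.8 → 73%
L = 23 + 0.9 × (76 − 23) = 70.7 → 71%

(35, 73, 71)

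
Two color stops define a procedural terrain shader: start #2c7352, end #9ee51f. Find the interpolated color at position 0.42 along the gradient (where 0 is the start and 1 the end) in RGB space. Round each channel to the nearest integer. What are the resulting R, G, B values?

(92, 163, 61)

#2c7352 → (44, 115, 82); #9ee51f → (158, 229, 31).
R = 44 + 0.42 × (158 − 44) = 44 + 0.42 × 114 = 91.88 → 92
G = 115 + 0.42 × (229 − 115) = 115 + 0.42 × 114 = 162.88 → 163
B = 82 + 0.42 × (31 − 82) = 82 + 0.42 × -51 = 60.58 → 61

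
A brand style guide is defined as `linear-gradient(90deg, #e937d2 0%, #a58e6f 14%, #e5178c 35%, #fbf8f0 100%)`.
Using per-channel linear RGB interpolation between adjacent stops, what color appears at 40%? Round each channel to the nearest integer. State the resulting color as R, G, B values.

(231, 40, 148)

40% lies between the 35% and 100% stops, so the local fraction is t = (40 − 35)/(100 − 35) = 5/65 ≈ 0.0769.
#e5178c → (229, 23, 140); #fbf8f0 → (251, 248, 240).
R = 229 + 0.0769 × (251 − 229) = 230.692 → 231
G = 23 + 0.0769 × (248 − 23) = 40.302 → 40
B = 140 + 0.0769 × (240 − 140) = 147.69 → 148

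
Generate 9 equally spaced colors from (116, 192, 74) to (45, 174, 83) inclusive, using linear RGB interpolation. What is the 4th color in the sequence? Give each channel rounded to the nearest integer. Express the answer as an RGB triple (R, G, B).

(89, 185, 77)

With 9 swatches and endpoints inclusive, swatch 4 sits at t = (4 − 1)/(9 − 1) = 3/8 ≈ 0.375.
R = 116 + 0.375 × (45 − 116) = 89.375 → 89
G = 192 + 0.375 × (174 − 192) = 185.25 → 185
B = 74 + 0.375 × (83 − 74) = 77.375 → 77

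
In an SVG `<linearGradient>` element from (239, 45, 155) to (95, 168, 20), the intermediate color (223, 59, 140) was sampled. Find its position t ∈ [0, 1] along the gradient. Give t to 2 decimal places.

0.11

Invert the lerp on the R channel (largest span, 144): t = (223 − 239) / (95 − 239) = -16/-144 = 0.11111.
Check on G: (59 − 45)/(168 − 45) = 0.1138 ✓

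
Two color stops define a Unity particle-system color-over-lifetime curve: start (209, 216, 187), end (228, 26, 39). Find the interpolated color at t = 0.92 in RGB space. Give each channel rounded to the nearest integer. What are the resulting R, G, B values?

R = 209 + 0.92 × (228 − 209) = 209 + 0.92 × 19 = 226.48 → 226
G = 216 + 0.92 × (26 − 216) = 216 + 0.92 × -190 = 41.2 → 41
B = 187 + 0.92 × (39 − 187) = 187 + 0.92 × -148 = 50.84 → 51
So the blended color is (226, 41, 51), about #e22933.

(226, 41, 51)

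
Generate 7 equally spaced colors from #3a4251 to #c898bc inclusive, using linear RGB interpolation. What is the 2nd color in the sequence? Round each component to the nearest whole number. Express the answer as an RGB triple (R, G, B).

(82, 80, 99)

With 7 swatches and endpoints inclusive, swatch 2 sits at t = (2 − 1)/(7 − 1) = 1/6 ≈ 0.1667.
#3a4251 → (58, 66, 81); #c898bc → (200, 152, 188).
R = 58 + 0.1667 × (200 − 58) = 81.671 → 82
G = 66 + 0.1667 × (152 − 66) = 80.336 → 80
B = 81 + 0.1667 × (188 − 81) = 98.837 → 99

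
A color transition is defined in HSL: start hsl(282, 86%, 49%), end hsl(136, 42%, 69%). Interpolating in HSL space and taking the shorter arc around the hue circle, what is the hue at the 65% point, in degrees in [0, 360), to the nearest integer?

187

Hue arc: Δh = 136 − 282 = -146° (|Δh| ≤ 180, already the shorter path).
H = 282 + 0.65 × (-146) = 187.1 → 187°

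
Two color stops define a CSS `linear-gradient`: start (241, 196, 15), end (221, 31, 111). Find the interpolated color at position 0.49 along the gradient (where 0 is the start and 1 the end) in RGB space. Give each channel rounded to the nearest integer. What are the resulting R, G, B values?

R = 241 + 0.49 × (221 − 241) = 241 + 0.49 × -20 = 231.2 → 231
G = 196 + 0.49 × (31 − 196) = 196 + 0.49 × -165 = 115.15 → 115
B = 15 + 0.49 × (111 − 15) = 15 + 0.49 × 96 = 62.04 → 62
So the blended color is (231, 115, 62), about #e7733e.

(231, 115, 62)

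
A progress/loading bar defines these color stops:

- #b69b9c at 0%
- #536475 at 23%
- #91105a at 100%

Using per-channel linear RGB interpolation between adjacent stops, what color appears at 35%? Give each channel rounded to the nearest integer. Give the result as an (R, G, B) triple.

(93, 87, 113)

35% lies between the 23% and 100% stops, so the local fraction is t = (35 − 23)/(100 − 23) = 12/77 ≈ 0.1558.
#536475 → (83, 100, 117); #91105a → (145, 16, 90).
R = 83 + 0.1558 × (145 − 83) = 92.66 → 93
G = 100 + 0.1558 × (16 − 100) = 86.913 → 87
B = 117 + 0.1558 × (90 − 117) = 112.793 → 113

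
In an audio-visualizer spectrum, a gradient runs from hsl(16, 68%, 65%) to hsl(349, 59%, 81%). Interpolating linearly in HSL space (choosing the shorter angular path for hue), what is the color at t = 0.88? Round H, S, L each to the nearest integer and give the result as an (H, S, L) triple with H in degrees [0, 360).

Hue: 349 − 16 = 333°, but |333| > 180 so the shorter arc goes the other way: Δh = 333 − 360 = -27°.
H = 16 + 0.88 × (-27) = -7.76 → -8 → -8 mod 360 = 352°
S = 68 + 0.88 × (59 − 68) = 60.08 → 60%
L = 65 + 0.88 × (81 − 65) = 79.08 → 79%

(352, 60, 79)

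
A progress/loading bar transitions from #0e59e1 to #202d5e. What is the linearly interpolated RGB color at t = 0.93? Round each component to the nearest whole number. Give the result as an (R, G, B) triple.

#0e59e1 → (14, 89, 225); #202d5e → (32, 45, 94).
R = 14 + 0.93 × (32 − 14) = 14 + 0.93 × 18 = 30.74 → 31
G = 89 + 0.93 × (45 − 89) = 89 + 0.93 × -44 = 48.08 → 48
B = 225 + 0.93 × (94 − 225) = 225 + 0.93 × -131 = 103.17 → 103

(31, 48, 103)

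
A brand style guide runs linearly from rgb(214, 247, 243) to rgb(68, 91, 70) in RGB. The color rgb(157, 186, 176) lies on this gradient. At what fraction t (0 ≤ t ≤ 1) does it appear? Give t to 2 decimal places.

Invert the lerp on the B channel (largest span, 173): t = (176 − 243) / (70 − 243) = -67/-173 = 0.38728.
Check on R: (157 − 214)/(68 − 214) = 0.3904 ✓

0.39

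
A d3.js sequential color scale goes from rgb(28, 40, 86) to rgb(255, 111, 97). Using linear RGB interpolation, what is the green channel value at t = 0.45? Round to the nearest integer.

72

G = 40 + 0.45 × (111 − 40) = 71.95 → 72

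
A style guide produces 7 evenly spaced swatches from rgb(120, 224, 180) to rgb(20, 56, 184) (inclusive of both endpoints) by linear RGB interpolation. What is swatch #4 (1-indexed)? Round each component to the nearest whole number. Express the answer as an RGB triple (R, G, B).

(70, 140, 182)

With 7 swatches and endpoints inclusive, swatch 4 sits at t = (4 − 1)/(7 − 1) = 3/6 ≈ 0.5.
R = 120 + 0.5 × (20 − 120) = 70 → 70
G = 224 + 0.5 × (56 − 224) = 140 → 140
B = 180 + 0.5 × (184 − 180) = 182 → 182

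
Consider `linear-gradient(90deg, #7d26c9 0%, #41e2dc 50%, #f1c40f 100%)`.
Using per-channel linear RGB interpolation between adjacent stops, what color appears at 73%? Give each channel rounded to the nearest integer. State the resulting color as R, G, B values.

(146, 212, 126)

73% lies between the 50% and 100% stops, so the local fraction is t = (73 − 50)/(100 − 50) = 23/50 ≈ 0.46.
#41e2dc → (65, 226, 220); #f1c40f → (241, 196, 15).
R = 65 + 0.46 × (241 − 65) = 145.96 → 146
G = 226 + 0.46 × (196 − 226) = 212.2 → 212
B = 220 + 0.46 × (15 − 220) = 125.7 → 126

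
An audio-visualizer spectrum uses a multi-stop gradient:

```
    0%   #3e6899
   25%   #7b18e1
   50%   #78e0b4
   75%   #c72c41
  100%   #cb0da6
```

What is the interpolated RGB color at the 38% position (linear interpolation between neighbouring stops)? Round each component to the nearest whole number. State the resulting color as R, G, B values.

(121, 128, 202)

38% lies between the 25% and 50% stops, so the local fraction is t = (38 − 25)/(50 − 25) = 13/25 ≈ 0.52.
#7b18e1 → (123, 24, 225); #78e0b4 → (120, 224, 180).
R = 123 + 0.52 × (120 − 123) = 121.44 → 121
G = 24 + 0.52 × (224 − 24) = 128 → 128
B = 225 + 0.52 × (180 − 225) = 201.6 → 202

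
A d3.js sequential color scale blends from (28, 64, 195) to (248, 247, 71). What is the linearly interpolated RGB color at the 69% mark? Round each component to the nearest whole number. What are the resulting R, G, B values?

69% corresponds to t = 0.69.
R = 28 + 0.69 × (248 − 28) = 28 + 0.69 × 220 = 179.8 → 180
G = 64 + 0.69 × (247 − 64) = 64 + 0.69 × 183 = 190.27 → 190
B = 195 + 0.69 × (71 − 195) = 195 + 0.69 × -124 = 109.44 → 109

(180, 190, 109)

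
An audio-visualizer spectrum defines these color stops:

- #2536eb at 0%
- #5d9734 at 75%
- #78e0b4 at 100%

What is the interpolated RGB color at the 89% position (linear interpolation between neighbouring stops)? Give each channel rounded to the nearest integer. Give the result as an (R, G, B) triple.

89% lies between the 75% and 100% stops, so the local fraction is t = (89 − 75)/(100 − 75) = 14/25 ≈ 0.56.
#5d9734 → (93, 151, 52); #78e0b4 → (120, 224, 180).
R = 93 + 0.56 × (120 − 93) = 108.12 → 108
G = 151 + 0.56 × (224 − 151) = 191.88 → 192
B = 52 + 0.56 × (180 − 52) = 123.68 → 124

(108, 192, 124)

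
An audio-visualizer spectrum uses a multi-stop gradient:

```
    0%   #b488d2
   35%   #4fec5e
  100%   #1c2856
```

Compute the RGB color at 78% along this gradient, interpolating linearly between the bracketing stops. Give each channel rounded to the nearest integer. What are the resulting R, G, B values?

(45, 106, 89)

78% lies between the 35% and 100% stops, so the local fraction is t = (78 − 35)/(100 − 35) = 43/65 ≈ 0.6615.
#4fec5e → (79, 236, 94); #1c2856 → (28, 40, 86).
R = 79 + 0.6615 × (28 − 79) = 45.264 → 45
G = 236 + 0.6615 × (40 − 236) = 106.346 → 106
B = 94 + 0.6615 × (86 − 94) = 88.708 → 89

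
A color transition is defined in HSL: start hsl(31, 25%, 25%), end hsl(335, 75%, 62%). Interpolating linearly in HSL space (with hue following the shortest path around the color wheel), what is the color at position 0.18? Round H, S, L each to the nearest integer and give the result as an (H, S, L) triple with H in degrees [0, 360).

Hue: 335 − 31 = 304°, but |304| > 180 so the shorter arc goes the other way: Δh = 304 − 360 = -56°.
H = 31 + 0.18 × (-56) = 20.92 → 21°
S = 25 + 0.18 × (75 − 25) = 34 → 34%
L = 25 + 0.18 × (62 − 25) = 31.66 → 32%

(21, 34, 32)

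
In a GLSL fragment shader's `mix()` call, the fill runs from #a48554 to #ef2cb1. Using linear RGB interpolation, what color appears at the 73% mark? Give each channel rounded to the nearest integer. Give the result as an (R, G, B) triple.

(219, 68, 152)

#a48554 → (164, 133, 84); #ef2cb1 → (239, 44, 177).
73% corresponds to t = 0.73.
R = 164 + 0.73 × (239 − 164) = 164 + 0.73 × 75 = 218.75 → 219
G = 133 + 0.73 × (44 − 133) = 133 + 0.73 × -89 = 68.03 → 68
B = 84 + 0.73 × (177 − 84) = 84 + 0.73 × 93 = 151.89 → 152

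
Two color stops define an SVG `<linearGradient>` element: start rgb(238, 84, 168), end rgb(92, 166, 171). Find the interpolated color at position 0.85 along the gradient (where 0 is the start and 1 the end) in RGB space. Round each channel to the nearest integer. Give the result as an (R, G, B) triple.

R = 238 + 0.85 × (92 − 238) = 238 + 0.85 × -146 = 113.9 → 114
G = 84 + 0.85 × (166 − 84) = 84 + 0.85 × 82 = 153.7 → 154
B = 168 + 0.85 × (171 − 168) = 168 + 0.85 × 3 = 170.55 → 171

(114, 154, 171)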